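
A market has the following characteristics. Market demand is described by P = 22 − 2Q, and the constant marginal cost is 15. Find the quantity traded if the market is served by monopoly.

Q = 1.75

A monopolist chooses Q where MR = MC. MR = 22 − 4Q; setting this equal to 15 gives Q = 1.75 and P = 18.5.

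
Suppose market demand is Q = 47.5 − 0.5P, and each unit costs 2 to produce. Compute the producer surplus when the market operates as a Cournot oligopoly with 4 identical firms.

Inverting demand: P = 95 − 2Q.
In a 4-firm Cournot equilibrium, symmetry and the first-order condition give q = (95 − 2)/(10) = 9.3. So Q = 37.2 and P = 20.6.
PS = (20.6 − 2)·37.2 = 691.92.

PS = 691.92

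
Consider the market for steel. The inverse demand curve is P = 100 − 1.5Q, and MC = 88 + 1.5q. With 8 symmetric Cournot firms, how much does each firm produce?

In a 8-firm Cournot equilibrium, symmetry and the first-order condition give q = (100 − 88)/(15) = 0.8. So Q = 6.4 and P = 90.4.

q_i = 0.8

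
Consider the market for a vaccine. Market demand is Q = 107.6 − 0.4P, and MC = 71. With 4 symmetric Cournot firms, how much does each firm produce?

Inverting demand: P = 269 − 2.5Q.
Cournot with 4 identical firms: the symmetric best-response condition is 269 − 12.5q = 71. Each firm produces q = 15.84, total output Q = 63.36, price P = 110.6.

q_i = 15.84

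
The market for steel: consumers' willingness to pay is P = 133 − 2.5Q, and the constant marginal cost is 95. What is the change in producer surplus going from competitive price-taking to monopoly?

Under competition P = MC = 95, so Q = (133 − 95)/2.5 = 15.2.
PS = (95 − 95)·15.2 = 0.
A monopolist chooses Q where MR = MC. MR = 133 − 5Q; setting this equal to 95 gives Q = 7.6 and P = 114.
PS = (114 − 95)·7.6 = 144.4.
Change in producer surplus: 144.4 − 0 = 144.4.

PS rises by 144.4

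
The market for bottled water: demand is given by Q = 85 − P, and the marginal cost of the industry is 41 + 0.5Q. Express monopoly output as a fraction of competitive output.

Inverting demand: P = 85 − Q.
The monopolist equates marginal revenue to marginal cost: 85 − 2Q = 41 + 0.5Q, so Q = 17.6. From demand, P = 67.4.
Competitive equilibrium sets price equal to marginal cost: 85 − Q = 41 + 0.5Q, so Q = 88/3 and P = 167/3.
Ratio Q_m/Q_c = 17.6/(88/3) = 0.6.

Q_m/Q_c = 0.6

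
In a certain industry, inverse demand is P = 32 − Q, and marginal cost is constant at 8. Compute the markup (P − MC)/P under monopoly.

The monopolist equates marginal revenue to marginal cost: 32 − 2Q = 8, so Q = 12. From demand, P = 20.
Lerner index = (P − MC)/P = (20 − 8)/20 = 0.6.

Lerner index = 0.6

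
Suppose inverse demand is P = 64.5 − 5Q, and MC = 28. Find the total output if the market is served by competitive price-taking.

Q = 7.3

Competitive firms price at marginal cost: P = 28, giving Q = 7.3.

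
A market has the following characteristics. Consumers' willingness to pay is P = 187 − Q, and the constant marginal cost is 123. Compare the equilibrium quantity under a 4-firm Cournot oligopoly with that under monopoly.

Cournot: Q = 51.2; Monopoly: Q = 32

With 4 symmetric Cournot firms, each firm's FOC gives 187 − 5q = 123, so q = 12.8, Q = 4·12.8 = 51.2, and P = 135.8.
The monopolist equates marginal revenue to marginal cost: 187 − 2Q = 123, so Q = 32. From demand, P = 155.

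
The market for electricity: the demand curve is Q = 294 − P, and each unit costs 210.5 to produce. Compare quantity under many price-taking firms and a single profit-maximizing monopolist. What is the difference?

Quantity falls by 41.75

Inverting demand: P = 294 − Q.
Perfect competition: P = MC = 210.5, so 294 − Q = 210.5 and Q = 83.5.
The monopolist equates marginal revenue to marginal cost: 294 − 2Q = 210.5, so Q = 41.75. From demand, P = 252.25.
Change in quantity: 41.75 − 83.5 = −41.75.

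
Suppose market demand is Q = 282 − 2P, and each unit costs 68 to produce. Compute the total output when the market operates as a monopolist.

Inverting demand: P = 141 − 0.5Q.
Monopoly sets MR = MC: 141 − Q = 68 ⇒ Q = 73, P = 141 − 0.5·73 = 104.5.

Q = 73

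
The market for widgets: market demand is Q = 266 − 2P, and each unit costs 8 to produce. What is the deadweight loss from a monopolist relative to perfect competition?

Inverting demand: P = 133 − 0.5Q.
Competitive firms price at marginal cost: P = 8, giving Q = 250.
The monopolist equates marginal revenue to marginal cost: 133 − Q = 8, so Q = 125. From demand, P = 70.5.
DWL is the triangle between Q = 125 and Q = 250: ½·(250 − 125)·(70.5 − 8) = 3906.25.

DWL = 3906.25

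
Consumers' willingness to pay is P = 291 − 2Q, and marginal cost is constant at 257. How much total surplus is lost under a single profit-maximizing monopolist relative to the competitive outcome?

DWL = 72.25

Competitive firms price at marginal cost: P = 257, giving Q = 17.
The monopolist equates marginal revenue to marginal cost: 291 − 4Q = 257, so Q = 8.5. From demand, P = 274.
DWL is the triangle between Q = 8.5 and Q = 17: ½·(17 − 8.5)·(274 − 257) = 72.25.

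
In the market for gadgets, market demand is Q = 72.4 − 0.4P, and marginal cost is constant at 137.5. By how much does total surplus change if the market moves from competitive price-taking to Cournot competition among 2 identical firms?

Inverting demand: P = 181 − 2.5Q.
Under competition P = MC = 137.5, so Q = (181 − 137.5)/2.5 = 17.4.
CS = ½·(181 − 137.5)·17.4 = 378.45; PS = (137.5 − 137.5)·17.4 = 0; TS = 378.45.
With 2 symmetric Cournot firms, each firm's FOC gives 181 − 7.5q = 137.5, so q = 5.8, Q = 2·5.8 = 11.6, and P = 152.
CS = ½·(181 − 152)·11.6 = 168.2; PS = (152 − 137.5)·11.6 = 168.2; TS = 336.4.
Change in total surplus: 336.4 − 378.45 = −42.05.

Total surplus falls by 42.05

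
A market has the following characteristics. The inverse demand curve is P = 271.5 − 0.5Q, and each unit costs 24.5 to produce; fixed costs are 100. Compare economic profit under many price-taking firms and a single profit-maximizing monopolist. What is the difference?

Under competition P = MC = 24.5, so Q = (271.5 − 24.5)/0.5 = 494.
Profit = (24.5 − 24.5)·494 − 100 = −100.
Monopoly sets MR = MC: 271.5 − Q = 24.5 ⇒ Q = 247, P = 271.5 − 0.5·247 = 148.
Profit = (148 − 24.5)·247 − 100 = 30404.5.
Change in economic profit: 30404.5 − −100 = 30504.5.

Economic profit rises by 30504.5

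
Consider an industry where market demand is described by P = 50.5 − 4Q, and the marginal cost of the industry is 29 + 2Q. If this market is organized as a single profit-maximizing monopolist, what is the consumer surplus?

CS = 9.245

A monopolist chooses Q where MR = MC. MR = 50.5 − 8Q; setting this equal to 29 + 2Q gives Q = 2.15 and P = 41.9.
CS = ½·(50.5 − 41.9)·2.15 = 9.245.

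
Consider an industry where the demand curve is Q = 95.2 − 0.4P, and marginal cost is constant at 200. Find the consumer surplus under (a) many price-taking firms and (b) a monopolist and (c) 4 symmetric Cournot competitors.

Inverting demand: P = 238 − 2.5Q.
Under competition P = MC = 200, so Q = (238 − 200)/2.5 = 15.2.
CS = ½·(238 − 200)·15.2 = 288.8.
Monopoly sets MR = MC: 238 − 5Q = 200 ⇒ Q = 7.6, P = 238 − 2.5·7.6 = 219.
CS = ½·(238 − 219)·7.6 = 72.2.
With 4 symmetric Cournot firms, each firm's FOC gives 238 − 12.5q = 200, so q = 3.04, Q = 4·3.04 = 12.16, and P = 207.6.
CS = ½·(238 − 207.6)·12.16 = 184.832.

Competition: CS = 288.8; Monopoly: CS = 72.2; Cournot: CS = 184.832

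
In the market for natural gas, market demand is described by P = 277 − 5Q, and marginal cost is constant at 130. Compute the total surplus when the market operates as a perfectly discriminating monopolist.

TS = 2160.9

Under first-degree price discrimination the firm charges each unit its demand price and produces up to where P = MC, i.e. Q = 29.4. Consumer surplus is zero; producer surplus equals total surplus.
TS = 2160.9 (equal to competitive TS).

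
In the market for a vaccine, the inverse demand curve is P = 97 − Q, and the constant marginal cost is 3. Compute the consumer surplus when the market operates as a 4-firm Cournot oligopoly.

In a 4-firm Cournot equilibrium, symmetry and the first-order condition give q = (97 − 3)/(5) = 18.8. So Q = 75.2 and P = 21.8.
CS = ½·(97 − 21.8)·75.2 = 2827.52.

CS = 2827.52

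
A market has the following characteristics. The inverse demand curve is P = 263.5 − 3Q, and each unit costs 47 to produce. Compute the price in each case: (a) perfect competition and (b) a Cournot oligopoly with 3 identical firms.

Competitive firms price at marginal cost: P = 47, giving Q = 433/6.
With 3 symmetric Cournot firms, each firm's FOC gives 263.5 − 12q = 47, so q = 433/24, Q = 3·433/24 = 54.125, and P = 101.125.

Competition: P = 47; Cournot: P = 101.125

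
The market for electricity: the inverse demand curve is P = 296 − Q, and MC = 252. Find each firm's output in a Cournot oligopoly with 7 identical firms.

q_i = 5.5

Cournot with 7 identical firms: the symmetric best-response condition is 296 − 8q = 252. Each firm produces q = 5.5, total output Q = 38.5, price P = 257.5.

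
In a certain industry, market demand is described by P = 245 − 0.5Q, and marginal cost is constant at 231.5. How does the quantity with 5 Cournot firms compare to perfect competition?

In a 5-firm Cournot equilibrium, symmetry and the first-order condition give q = (245 − 231.5)/(3) = 4.5. So Q = 22.5 and P = 233.75.
Perfect competition: P = MC = 231.5, so 245 − 0.5Q = 231.5 and Q = 27.

Cournot: Q = 22.5; Competition: Q = 27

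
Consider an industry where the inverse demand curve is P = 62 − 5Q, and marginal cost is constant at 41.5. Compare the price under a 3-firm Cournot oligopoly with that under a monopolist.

Cournot: P = 46.625; Monopoly: P = 51.75

Cournot with 3 identical firms: the symmetric best-response condition is 62 − 20q = 41.5. Each firm produces q = 1.025, total output Q = 3.075, price P = 46.625.
Monopoly sets MR = MC: 62 − 10Q = 41.5 ⇒ Q = 2.05, P = 62 − 5·2.05 = 51.75.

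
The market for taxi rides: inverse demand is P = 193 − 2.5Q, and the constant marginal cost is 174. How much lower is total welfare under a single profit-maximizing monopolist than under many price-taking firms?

Competitive firms price at marginal cost: P = 174, giving Q = 7.6.
CS = ½·(193 − 174)·7.6 = 72.2; PS = (174 − 174)·7.6 = 0; TS = 72.2.
The monopolist equates marginal revenue to marginal cost: 193 − 5Q = 174, so Q = 3.8. From demand, P = 183.5.
CS = ½·(193 − 183.5)·3.8 = 18.05; PS = (183.5 − 174)·3.8 = 36.1; TS = 54.15.
Change in total welfare: 54.15 − 72.2 = −18.05.

TS falls by 18.05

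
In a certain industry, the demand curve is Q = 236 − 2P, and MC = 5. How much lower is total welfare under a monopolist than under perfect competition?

Total welfare falls by 3192.25

Inverting demand: P = 118 − 0.5Q.
Perfect competition: P = MC = 5, so 118 − 0.5Q = 5 and Q = 226.
CS = ½·(118 − 5)·226 = 12769; PS = (5 − 5)·226 = 0; TS = 12769.
Monopoly sets MR = MC: 118 − Q = 5 ⇒ Q = 113, P = 118 − 0.5·113 = 61.5.
CS = ½·(118 − 61.5)·113 = 3192.25; PS = (61.5 − 5)·113 = 6384.5; TS = 9576.75.
Change in total welfare: 9576.75 − 12769 = −3192.25.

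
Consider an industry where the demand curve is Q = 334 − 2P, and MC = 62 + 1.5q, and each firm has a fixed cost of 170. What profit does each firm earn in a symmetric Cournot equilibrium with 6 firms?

π_i = 381.25

Inverting demand: P = 167 − 0.5Q.
Cournot with 6 identical firms: the symmetric best-response condition is 167 − 3.5q = 62 + 1.5q. Each firm produces q = 21, total output Q = 126, price P = 104.
Each firm's profit = 104·21 − (62·21 + ½·1.5·21²) − 170 = 381.25.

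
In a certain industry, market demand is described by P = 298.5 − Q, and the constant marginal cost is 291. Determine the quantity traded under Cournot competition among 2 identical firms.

Cournot with 2 identical firms: the symmetric best-response condition is 298.5 − 3q = 291. Each firm produces q = 2.5, total output Q = 5, price P = 293.5.

Q = 5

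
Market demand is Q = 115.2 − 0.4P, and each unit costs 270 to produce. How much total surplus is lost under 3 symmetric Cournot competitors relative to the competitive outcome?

DWL = 4.05

Inverting demand: P = 288 − 2.5Q.
Perfect competition: P = MC = 270, so 288 − 2.5Q = 270 and Q = 7.2.
In a 3-firm Cournot equilibrium, symmetry and the first-order condition give q = (288 − 270)/(10) = 1.8. So Q = 5.4 and P = 274.5.
DWL is the triangle between Q = 5.4 and Q = 7.2: ½·(7.2 − 5.4)·(274.5 − 270) = 4.05.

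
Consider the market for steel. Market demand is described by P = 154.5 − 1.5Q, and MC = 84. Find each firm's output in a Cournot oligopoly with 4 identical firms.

q_i = 9.4

In a 4-firm Cournot equilibrium, symmetry and the first-order condition give q = (154.5 − 84)/(7.5) = 9.4. So Q = 37.6 and P = 98.1.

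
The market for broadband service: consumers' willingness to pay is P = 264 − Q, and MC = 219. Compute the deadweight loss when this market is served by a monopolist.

Competitive firms price at marginal cost: P = 219, giving Q = 45.
A monopolist chooses Q where MR = MC. MR = 264 − 2Q; setting this equal to 219 gives Q = 22.5 and P = 241.5.
DWL is the triangle between Q = 22.5 and Q = 45: ½·(45 − 22.5)·(241.5 − 219) = 253.125.

DWL = 253.125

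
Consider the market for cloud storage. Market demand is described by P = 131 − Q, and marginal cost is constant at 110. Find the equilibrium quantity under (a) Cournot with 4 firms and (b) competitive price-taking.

Cournot: Q = 16.8; Competition: Q = 21

With 4 symmetric Cournot firms, each firm's FOC gives 131 − 5q = 110, so q = 4.2, Q = 4·4.2 = 16.8, and P = 114.2.
Competitive firms price at marginal cost: P = 110, giving Q = 21.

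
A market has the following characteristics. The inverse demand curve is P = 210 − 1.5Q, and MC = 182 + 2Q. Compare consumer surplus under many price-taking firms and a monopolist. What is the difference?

Consumer surplus falls by 24.48

Under competition P = MC: 210 − 1.5Q = 182 + 2Q ⇒ Q = 8, P = 198.
CS = ½·(210 − 198)·8 = 48.
A monopolist chooses Q where MR = MC. MR = 210 − 3Q; setting this equal to 182 + 2Q gives Q = 5.6 and P = 201.6.
CS = ½·(210 − 201.6)·5.6 = 23.52.
Change in consumer surplus: 23.52 − 48 = −24.48.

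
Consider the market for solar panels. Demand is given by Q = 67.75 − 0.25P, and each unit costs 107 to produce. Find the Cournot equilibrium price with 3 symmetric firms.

Inverting demand: P = 271 − 4Q.
With 3 symmetric Cournot firms, each firm's FOC gives 271 − 16q = 107, so q = 10.25, Q = 3·10.25 = 30.75, and P = 148.

P = 148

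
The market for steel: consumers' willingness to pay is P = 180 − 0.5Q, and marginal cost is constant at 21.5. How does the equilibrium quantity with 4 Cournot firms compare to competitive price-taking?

Cournot: Q = 253.6; Competition: Q = 317

With 4 symmetric Cournot firms, each firm's FOC gives 180 − 2.5q = 21.5, so q = 63.4, Q = 4·63.4 = 253.6, and P = 53.2.
Under competition P = MC = 21.5, so Q = (180 − 21.5)/0.5 = 317.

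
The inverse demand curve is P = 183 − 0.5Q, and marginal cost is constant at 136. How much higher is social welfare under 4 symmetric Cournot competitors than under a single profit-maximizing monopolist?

The monopolist equates marginal revenue to marginal cost: 183 − Q = 136, so Q = 47. From demand, P = 159.5.
CS = ½·(183 − 159.5)·47 = 552.25; PS = (159.5 − 136)·47 = 1104.5; TS = 1656.75.
In a 4-firm Cournot equilibrium, symmetry and the first-order condition give q = (183 − 136)/(2.5) = 18.8. So Q = 75.2 and P = 145.4.
CS = ½·(183 − 145.4)·75.2 = 1413.76; PS = (145.4 − 136)·75.2 = 706.88; TS = 2120.64.
Change in social welfare: 2120.64 − 1656.75 = 463.89.

Social welfare rises by 463.89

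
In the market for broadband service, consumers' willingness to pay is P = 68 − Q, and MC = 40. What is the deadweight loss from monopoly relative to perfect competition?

Perfect competition: P = MC = 40, so 68 − Q = 40 and Q = 28.
Monopoly sets MR = MC: 68 − 2Q = 40 ⇒ Q = 14, P = 68 − 14 = 54.
DWL is the triangle between Q = 14 and Q = 28: ½·(28 − 14)·(54 − 40) = 98.

DWL = 98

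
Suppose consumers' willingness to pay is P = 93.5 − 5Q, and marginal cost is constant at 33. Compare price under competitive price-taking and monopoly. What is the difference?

Perfect competition: P = MC = 33, so 93.5 − 5Q = 33 and Q = 12.1.
Monopoly sets MR = MC: 93.5 − 10Q = 33 ⇒ Q = 6.05, P = 93.5 − 5·6.05 = 63.25.
Change in price: 63.25 − 33 = 30.25.

Price rises by 30.25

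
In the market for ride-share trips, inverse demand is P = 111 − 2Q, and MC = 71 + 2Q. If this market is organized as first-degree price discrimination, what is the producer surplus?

With perfect price discrimination, output is the efficient level Q = 10 (where demand meets MC), but every buyer pays their willingness to pay: CS = 0 and PS = total surplus.
PS = ½·(111 − 71)·10 = 200.

PS = 200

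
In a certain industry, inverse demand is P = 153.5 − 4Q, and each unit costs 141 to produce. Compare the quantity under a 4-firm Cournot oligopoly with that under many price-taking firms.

In a 4-firm Cournot equilibrium, symmetry and the first-order condition give q = (153.5 − 141)/(20) = 0.625. So Q = 2.5 and P = 143.5.
Perfect competition: P = MC = 141, so 153.5 − 4Q = 141 and Q = 3.125.

Cournot: Q = 2.5; Competition: Q = 3.125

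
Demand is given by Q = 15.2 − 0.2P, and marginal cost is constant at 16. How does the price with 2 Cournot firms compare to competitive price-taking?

Inverting demand: P = 76 − 5Q.
Cournot with 2 identical firms: the symmetric best-response condition is 76 − 15q = 16. Each firm produces q = 4, total output Q = 8, price P = 36.
Perfect competition: P = MC = 16, so 76 − 5Q = 16 and Q = 12.

Cournot: P = 36; Competition: P = 16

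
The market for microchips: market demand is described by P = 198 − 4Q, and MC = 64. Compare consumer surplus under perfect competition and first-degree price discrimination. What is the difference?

Competitive firms price at marginal cost: P = 64, giving Q = 33.5.
CS = ½·(198 − 64)·33.5 = 2244.5.
Under first-degree price discrimination the firm charges each unit its demand price and produces up to where P = MC, i.e. Q = 33.5. Consumer surplus is zero; producer surplus equals total surplus.
CS = 0.
Change in consumer surplus: 0 − 2244.5 = −2244.5.

CS falls by 2244.5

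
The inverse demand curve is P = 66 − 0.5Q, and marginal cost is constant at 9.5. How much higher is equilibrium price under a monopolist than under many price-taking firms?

Competitive firms price at marginal cost: P = 9.5, giving Q = 113.
The monopolist equates marginal revenue to marginal cost: 66 − Q = 9.5, so Q = 56.5. From demand, P = 37.75.
Change in equilibrium price: 37.75 − 9.5 = 28.25.

Equilibrium price rises by 28.25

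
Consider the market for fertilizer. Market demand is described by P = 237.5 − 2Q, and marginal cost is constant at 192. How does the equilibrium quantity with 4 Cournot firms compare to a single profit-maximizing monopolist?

Cournot: Q = 18.2; Monopoly: Q = 11.375

With 4 symmetric Cournot firms, each firm's FOC gives 237.5 − 10q = 192, so q = 4.55, Q = 4·4.55 = 18.2, and P = 201.1.
A monopolist chooses Q where MR = MC. MR = 237.5 − 4Q; setting this equal to 192 gives Q = 11.375 and P = 214.75.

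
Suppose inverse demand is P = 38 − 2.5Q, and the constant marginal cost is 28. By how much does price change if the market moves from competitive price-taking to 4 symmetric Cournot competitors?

Under competition P = MC = 28, so Q = (38 − 28)/2.5 = 4.
With 4 symmetric Cournot firms, each firm's FOC gives 38 − 12.5q = 28, so q = 0.8, Q = 4·0.8 = 3.2, and P = 30.
Change in price: 30 − 28 = 2.

P rises by 2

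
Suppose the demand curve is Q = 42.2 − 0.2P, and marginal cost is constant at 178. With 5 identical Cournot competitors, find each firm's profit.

π_i = 6.05

Inverting demand: P = 211 − 5Q.
With 5 symmetric Cournot firms, each firm's FOC gives 211 − 30q = 178, so q = 1.1, Q = 5·1.1 = 5.5, and P = 183.5.
Each firm's profit = (183.5 − 178)·1.1 = 6.05.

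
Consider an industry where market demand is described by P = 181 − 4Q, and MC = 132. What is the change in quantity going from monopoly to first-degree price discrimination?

Monopoly sets MR = MC: 181 − 8Q = 132 ⇒ Q = 6.125, P = 181 − 4·6.125 = 156.5.
A perfectly discriminating monopolist sells every unit with P(Q) ≥ MC(Q), so output equals the competitive quantity Q = 12.25. Each buyer pays their reservation price, so CS = 0 and the firm captures all surplus.
Change in quantity: 12.25 − 6.125 = 6.125.

Quantity rises by 6.125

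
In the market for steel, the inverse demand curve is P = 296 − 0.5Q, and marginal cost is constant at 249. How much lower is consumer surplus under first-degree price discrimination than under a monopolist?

A monopolist chooses Q where MR = MC. MR = 296 − Q; setting this equal to 249 gives Q = 47 and P = 272.5.
CS = ½·(296 − 272.5)·47 = 552.25.
Under first-degree price discrimination the firm charges each unit its demand price and produces up to where P = MC, i.e. Q = 94. Consumer surplus is zero; producer surplus equals total surplus.
CS = 0.
Change in consumer surplus: 0 − 552.25 = −552.25.

Consumer surplus falls by 552.25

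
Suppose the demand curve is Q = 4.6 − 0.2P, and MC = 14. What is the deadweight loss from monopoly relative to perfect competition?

DWL = 2.025

Inverting demand: P = 23 − 5Q.
Perfect competition: P = MC = 14, so 23 − 5Q = 14 and Q = 1.8.
The monopolist equates marginal revenue to marginal cost: 23 − 10Q = 14, so Q = 0.9. From demand, P = 18.5.
DWL is the triangle between Q = 0.9 and Q = 1.8: ½·(1.8 − 0.9)·(18.5 − 14) = 2.025.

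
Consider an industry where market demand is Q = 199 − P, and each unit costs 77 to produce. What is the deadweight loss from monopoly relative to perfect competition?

DWL = 1860.5

Inverting demand: P = 199 − Q.
Competitive firms price at marginal cost: P = 77, giving Q = 122.
A monopolist chooses Q where MR = MC. MR = 199 − 2Q; setting this equal to 77 gives Q = 61 and P = 138.
DWL is the triangle between Q = 61 and Q = 122: ½·(122 − 61)·(138 − 77) = 1860.5.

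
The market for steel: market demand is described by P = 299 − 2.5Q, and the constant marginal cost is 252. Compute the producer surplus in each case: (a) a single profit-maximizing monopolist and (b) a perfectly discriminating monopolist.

Monopoly: PS = 220.9; Perfect PD: PS = 441.8

Monopoly sets MR = MC: 299 − 5Q = 252 ⇒ Q = 9.4, P = 299 − 2.5·9.4 = 275.5.
PS = (275.5 − 252)·9.4 = 220.9.
A perfectly discriminating monopolist sells every unit with P(Q) ≥ MC(Q), so output equals the competitive quantity Q = 18.8. Each buyer pays their reservation price, so CS = 0 and the firm captures all surplus.
PS = ½·(299 − 252)·18.8 = 441.8.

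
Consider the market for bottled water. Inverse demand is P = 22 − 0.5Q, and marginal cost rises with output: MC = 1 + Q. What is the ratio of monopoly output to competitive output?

Q_m/Q_c = 0.75

A monopolist chooses Q where MR = MC. MR = 22 − Q; setting this equal to 1 + Q gives Q = 10.5 and P = 16.75.
Competitive equilibrium sets price equal to marginal cost: 22 − 0.5Q = 1 + Q, so Q = 14 and P = 15.
Ratio Q_m/Q_c = 10.5/14 = 0.75.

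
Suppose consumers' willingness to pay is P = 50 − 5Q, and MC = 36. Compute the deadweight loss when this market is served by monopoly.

DWL = 4.9

Competitive firms price at marginal cost: P = 36, giving Q = 2.8.
A monopolist chooses Q where MR = MC. MR = 50 − 10Q; setting this equal to 36 gives Q = 1.4 and P = 43.
DWL is the triangle between Q = 1.4 and Q = 2.8: ½·(2.8 − 1.4)·(43 − 36) = 4.9.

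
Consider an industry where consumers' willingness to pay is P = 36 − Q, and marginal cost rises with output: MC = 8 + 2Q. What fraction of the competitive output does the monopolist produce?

The monopolist equates marginal revenue to marginal cost: 36 − 2Q = 8 + 2Q, so Q = 7. From demand, P = 29.
Competitive equilibrium sets price equal to marginal cost: 36 − Q = 8 + 2Q, so Q = 28/3 and P = 80/3.
Ratio Q_m/Q_c = 7/(28/3) = 0.75.

Q_m/Q_c = 0.75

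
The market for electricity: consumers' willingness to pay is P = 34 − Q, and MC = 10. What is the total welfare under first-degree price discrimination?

With perfect price discrimination, output is the efficient level Q = 24 (where demand meets MC), but every buyer pays their willingness to pay: CS = 0 and PS = total surplus.
TS = 288 (equal to competitive TS).

TS = 288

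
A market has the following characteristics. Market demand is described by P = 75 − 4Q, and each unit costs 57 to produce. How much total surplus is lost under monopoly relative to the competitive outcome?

DWL = 10.125

Perfect competition: P = MC = 57, so 75 − 4Q = 57 and Q = 4.5.
The monopolist equates marginal revenue to marginal cost: 75 − 8Q = 57, so Q = 2.25. From demand, P = 66.
DWL is the triangle between Q = 2.25 and Q = 4.5: ½·(4.5 − 2.25)·(66 − 57) = 10.125.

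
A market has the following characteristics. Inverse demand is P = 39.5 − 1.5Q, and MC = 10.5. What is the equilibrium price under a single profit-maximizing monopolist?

P = 25

A monopolist chooses Q where MR = MC. MR = 39.5 − 3Q; setting this equal to 10.5 gives Q = 29/3 and P = 25.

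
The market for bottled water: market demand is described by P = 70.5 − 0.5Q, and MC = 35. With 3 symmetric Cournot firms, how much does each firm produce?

With 3 symmetric Cournot firms, each firm's FOC gives 70.5 − 2q = 35, so q = 17.75, Q = 3·17.75 = 53.25, and P = 43.875.

q_i = 17.75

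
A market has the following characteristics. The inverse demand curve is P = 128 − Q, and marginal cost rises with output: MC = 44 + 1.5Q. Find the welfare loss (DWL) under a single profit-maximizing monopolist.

DWL = 115.2

Under competition P = MC: 128 − Q = 44 + 1.5Q ⇒ Q = 33.6, P = 94.4.
The monopolist equates marginal revenue to marginal cost: 128 − 2Q = 44 + 1.5Q, so Q = 24. From demand, P = 104.
CS = ½·(128 − 94.4)·33.6 = 564.48; PS = (94.4·33.6 − 44·33.6 − ½·1.5·33.6²) = 846.72; TS = 1411.2.
CS = ½·(128 − 104)·24 = 288; PS = (104·24 − 44·24 − ½·1.5·24²) = 1008; TS = 1296.
DWL = 1411.2 − 1296 = 115.2.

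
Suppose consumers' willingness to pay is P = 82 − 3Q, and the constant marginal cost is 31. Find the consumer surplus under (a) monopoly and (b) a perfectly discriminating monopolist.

Monopoly: CS = 108.375; Perfect PD: CS = 0

The monopolist equates marginal revenue to marginal cost: 82 − 6Q = 31, so Q = 8.5. From demand, P = 56.5.
CS = ½·(82 − 56.5)·8.5 = 108.375.
With perfect price discrimination, output is the efficient level Q = 17 (where demand meets MC), but every buyer pays their willingness to pay: CS = 0 and PS = total surplus.
CS = 0.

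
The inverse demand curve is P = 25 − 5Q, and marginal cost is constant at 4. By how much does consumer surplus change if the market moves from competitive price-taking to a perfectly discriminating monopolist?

Perfect competition: P = MC = 4, so 25 − 5Q = 4 and Q = 4.2.
CS = ½·(25 − 4)·4.2 = 44.1.
A perfectly discriminating monopolist sells every unit with P(Q) ≥ MC(Q), so output equals the competitive quantity Q = 4.2. Each buyer pays their reservation price, so CS = 0 and the firm captures all surplus.
CS = 0.
Change in consumer surplus: 0 − 44.1 = −44.1.

Consumer surplus falls by 44.1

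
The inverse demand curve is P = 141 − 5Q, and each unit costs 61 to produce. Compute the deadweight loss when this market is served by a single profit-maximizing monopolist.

DWL = 160

Competitive firms price at marginal cost: P = 61, giving Q = 16.
The monopolist equates marginal revenue to marginal cost: 141 − 10Q = 61, so Q = 8. From demand, P = 101.
DWL is the triangle between Q = 8 and Q = 16: ½·(16 − 8)·(101 − 61) = 160.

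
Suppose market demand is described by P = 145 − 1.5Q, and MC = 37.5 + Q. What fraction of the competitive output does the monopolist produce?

Q_m/Q_c = 0.625

A monopolist chooses Q where MR = MC. MR = 145 − 3Q; setting this equal to 37.5 + Q gives Q = 26.875 and P = 1675/16.
Competitive equilibrium sets price equal to marginal cost: 145 − 1.5Q = 37.5 + Q, so Q = 43 and P = 80.5.
Ratio Q_m/Q_c = 26.875/43 = 0.625.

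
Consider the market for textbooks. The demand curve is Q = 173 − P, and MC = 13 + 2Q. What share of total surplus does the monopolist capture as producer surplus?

Inverting demand: P = 173 − Q.
A monopolist chooses Q where MR = MC. MR = 173 − 2Q; setting this equal to 13 + 2Q gives Q = 40 and P = 133.
CS = ½·(173 − 133)·40 = 800.
PS = P·Q − VC(Q) = 133·40 − (13·40 + ½·2·40²) = 3200.
Share captured = PS/TS = 3200/4000 = 0.8.

PS/TS = 0.8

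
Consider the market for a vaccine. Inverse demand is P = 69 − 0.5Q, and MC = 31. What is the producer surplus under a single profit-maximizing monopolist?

Monopoly sets MR = MC: 69 − Q = 31 ⇒ Q = 38, P = 69 − 0.5·38 = 50.
PS = (50 − 31)·38 = 722.

PS = 722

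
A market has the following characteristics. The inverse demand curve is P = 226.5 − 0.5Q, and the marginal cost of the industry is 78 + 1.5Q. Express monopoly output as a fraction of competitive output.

Monopoly sets MR = MC: 226.5 − Q = 78 + 1.5Q ⇒ Q = 59.4, P = 226.5 − 0.5·59.4 = 196.8.
Competitive equilibrium sets price equal to marginal cost: 226.5 − 0.5Q = 78 + 1.5Q, so Q = 74.25 and P = 189.375.
Ratio Q_m/Q_c = 59.4/74.25 = 0.8.

Q_m/Q_c = 0.8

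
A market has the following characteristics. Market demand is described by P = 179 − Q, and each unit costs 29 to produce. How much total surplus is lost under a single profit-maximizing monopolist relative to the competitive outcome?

Perfect competition: P = MC = 29, so 179 − Q = 29 and Q = 150.
A monopolist chooses Q where MR = MC. MR = 179 − 2Q; setting this equal to 29 gives Q = 75 and P = 104.
DWL is the triangle between Q = 75 and Q = 150: ½·(150 − 75)·(104 − 29) = 2812.5.

DWL = 2812.5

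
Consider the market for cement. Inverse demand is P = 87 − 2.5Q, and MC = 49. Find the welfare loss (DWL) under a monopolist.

Under competition P = MC = 49, so Q = (87 − 49)/2.5 = 15.2.
The monopolist equates marginal revenue to marginal cost: 87 − 5Q = 49, so Q = 7.6. From demand, P = 68.
DWL is the triangle between Q = 7.6 and Q = 15.2: ½·(15.2 − 7.6)·(68 − 49) = 72.2.

DWL = 72.2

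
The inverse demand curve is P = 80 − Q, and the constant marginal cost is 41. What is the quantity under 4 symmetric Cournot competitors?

Q = 31.2

In a 4-firm Cournot equilibrium, symmetry and the first-order condition give q = (80 − 41)/(5) = 7.8. So Q = 31.2 and P = 48.8.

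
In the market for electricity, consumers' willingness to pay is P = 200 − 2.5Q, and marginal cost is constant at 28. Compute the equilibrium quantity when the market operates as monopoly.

The monopolist equates marginal revenue to marginal cost: 200 − 5Q = 28, so Q = 34.4. From demand, P = 114.

Q = 34.4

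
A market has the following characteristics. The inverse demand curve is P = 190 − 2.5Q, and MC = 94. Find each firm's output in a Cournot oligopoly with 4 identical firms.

Cournot with 4 identical firms: the symmetric best-response condition is 190 − 12.5q = 94. Each firm produces q = 7.68, total output Q = 30.72, price P = 113.2.

q_i = 7.68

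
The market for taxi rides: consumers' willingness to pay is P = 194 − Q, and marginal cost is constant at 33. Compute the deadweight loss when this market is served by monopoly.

Perfect competition: P = MC = 33, so 194 − Q = 33 and Q = 161.
The monopolist equates marginal revenue to marginal cost: 194 − 2Q = 33, so Q = 80.5. From demand, P = 113.5.
DWL is the triangle between Q = 80.5 and Q = 161: ½·(161 − 80.5)·(113.5 − 33) = 3240.125.

DWL = 3240.125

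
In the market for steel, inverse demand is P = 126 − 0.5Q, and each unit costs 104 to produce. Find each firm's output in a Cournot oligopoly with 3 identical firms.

q_i = 11

Cournot with 3 identical firms: the symmetric best-response condition is 126 − 2q = 104. Each firm produces q = 11, total output Q = 33, price P = 109.5.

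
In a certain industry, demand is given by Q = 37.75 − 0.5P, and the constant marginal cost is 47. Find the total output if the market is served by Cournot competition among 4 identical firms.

Inverting demand: P = 75.5 − 2Q.
With 4 symmetric Cournot firms, each firm's FOC gives 75.5 − 10q = 47, so q = 2.85, Q = 4·2.85 = 11.4, and P = 52.7.

Q = 11.4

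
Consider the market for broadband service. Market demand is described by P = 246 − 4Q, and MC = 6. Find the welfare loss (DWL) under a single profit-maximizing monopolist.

DWL = 1800

Competitive firms price at marginal cost: P = 6, giving Q = 60.
A monopolist chooses Q where MR = MC. MR = 246 − 8Q; setting this equal to 6 gives Q = 30 and P = 126.
DWL is the triangle between Q = 30 and Q = 60: ½·(60 − 30)·(126 − 6) = 1800.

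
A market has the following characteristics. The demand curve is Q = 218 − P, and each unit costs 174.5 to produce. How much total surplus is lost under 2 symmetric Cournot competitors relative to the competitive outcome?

DWL = 105.125

Inverting demand: P = 218 − Q.
Perfect competition: P = MC = 174.5, so 218 − Q = 174.5 and Q = 43.5.
Cournot with 2 identical firms: the symmetric best-response condition is 218 − 3q = 174.5. Each firm produces q = 14.5, total output Q = 29, price P = 189.
DWL is the triangle between Q = 29 and Q = 43.5: ½·(43.5 − 29)·(189 − 174.5) = 105.125.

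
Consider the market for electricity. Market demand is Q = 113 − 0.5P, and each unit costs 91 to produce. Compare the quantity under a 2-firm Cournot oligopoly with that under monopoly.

Inverting demand: P = 226 − 2Q.
Cournot with 2 identical firms: the symmetric best-response condition is 226 − 6q = 91. Each firm produces q = 22.5, total output Q = 45, price P = 136.
The monopolist equates marginal revenue to marginal cost: 226 − 4Q = 91, so Q = 33.75. From demand, P = 158.5.

Cournot: Q = 45; Monopoly: Q = 33.75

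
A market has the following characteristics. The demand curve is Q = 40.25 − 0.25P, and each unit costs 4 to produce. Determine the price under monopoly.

P = 82.5

Inverting demand: P = 161 − 4Q.
A monopolist chooses Q where MR = MC. MR = 161 − 8Q; setting this equal to 4 gives Q = 19.625 and P = 82.5.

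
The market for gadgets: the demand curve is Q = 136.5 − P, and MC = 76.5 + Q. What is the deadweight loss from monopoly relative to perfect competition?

DWL = 100

Inverting demand: P = 136.5 − Q.
Competitive equilibrium sets price equal to marginal cost: 136.5 − Q = 76.5 + Q, so Q = 30 and P = 106.5.
The monopolist equates marginal revenue to marginal cost: 136.5 − 2Q = 76.5 + Q, so Q = 20. From demand, P = 116.5.
CS = ½·(136.5 − 106.5)·30 = 450; PS = (106.5·30 − 76.5·30 − ½·1·30²) = 450; TS = 900.
CS = ½·(136.5 − 116.5)·20 = 200; PS = (116.5·20 − 76.5·20 − ½·1·20²) = 600; TS = 800.
DWL = 900 − 800 = 100.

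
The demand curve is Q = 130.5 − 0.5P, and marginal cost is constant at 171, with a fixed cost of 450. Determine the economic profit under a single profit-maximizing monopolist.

Inverting demand: P = 261 − 2Q.
The monopolist equates marginal revenue to marginal cost: 261 − 4Q = 171, so Q = 22.5. From demand, P = 216.
Profit = (216 − 171)·22.5 − 450 = 562.5.

Profit = 562.5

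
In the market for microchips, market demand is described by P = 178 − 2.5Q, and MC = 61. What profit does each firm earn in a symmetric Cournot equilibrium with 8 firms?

π_i = 67.6

With 8 symmetric Cournot firms, each firm's FOC gives 178 − 22.5q = 61, so q = 5.2, Q = 8·5.2 = 41.6, and P = 74.
Each firm's profit = (74 − 61)·5.2 = 67.6.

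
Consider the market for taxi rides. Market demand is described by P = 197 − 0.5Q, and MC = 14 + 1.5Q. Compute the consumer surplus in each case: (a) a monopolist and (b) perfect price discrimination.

Monopoly: CS = 1339.56; Perfect PD: CS = 0

A monopolist chooses Q where MR = MC. MR = 197 − Q; setting this equal to 14 + 1.5Q gives Q = 73.2 and P = 160.4.
CS = ½·(197 − 160.4)·73.2 = 1339.56.
A perfectly discriminating monopolist sells every unit with P(Q) ≥ MC(Q), so output equals the competitive quantity Q = 91.5. Each buyer pays their reservation price, so CS = 0 and the firm captures all surplus.
CS = 0.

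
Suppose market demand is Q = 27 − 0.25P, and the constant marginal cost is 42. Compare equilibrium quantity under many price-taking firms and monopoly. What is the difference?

Inverting demand: P = 108 − 4Q.
Perfect competition: P = MC = 42, so 108 − 4Q = 42 and Q = 16.5.
A monopolist chooses Q where MR = MC. MR = 108 − 8Q; setting this equal to 42 gives Q = 8.25 and P = 75.
Change in equilibrium quantity: 8.25 − 16.5 = −8.25.

Equilibrium quantity falls by 8.25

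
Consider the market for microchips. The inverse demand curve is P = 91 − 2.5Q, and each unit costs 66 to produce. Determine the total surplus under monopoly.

TS = 93.75

The monopolist equates marginal revenue to marginal cost: 91 − 5Q = 66, so Q = 5. From demand, P = 78.5.
CS = ½·(91 − 78.5)·5 = 31.25; PS = (78.5 − 66)·5 = 62.5; TS = 93.75.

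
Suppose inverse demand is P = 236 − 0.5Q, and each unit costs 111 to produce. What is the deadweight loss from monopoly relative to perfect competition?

Perfect competition: P = MC = 111, so 236 − 0.5Q = 111 and Q = 250.
The monopolist equates marginal revenue to marginal cost: 236 − Q = 111, so Q = 125. From demand, P = 173.5.
DWL is the triangle between Q = 125 and Q = 250: ½·(250 − 125)·(173.5 − 111) = 3906.25.

DWL = 3906.25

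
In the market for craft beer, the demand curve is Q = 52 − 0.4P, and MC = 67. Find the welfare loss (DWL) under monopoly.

Inverting demand: P = 130 − 2.5Q.
Under competition P = MC = 67, so Q = (130 − 67)/2.5 = 25.2.
Monopoly sets MR = MC: 130 − 5Q = 67 ⇒ Q = 12.6, P = 130 − 2.5·12.6 = 98.5.
DWL is the triangle between Q = 12.6 and Q = 25.2: ½·(25.2 − 12.6)·(98.5 − 67) = 198.45.

DWL = 198.45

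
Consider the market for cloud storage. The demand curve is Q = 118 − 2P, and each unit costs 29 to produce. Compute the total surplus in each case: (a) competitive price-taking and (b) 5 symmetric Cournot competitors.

Inverting demand: P = 59 − 0.5Q.
Under competition P = MC = 29, so Q = (59 − 29)/0.5 = 60.
CS = ½·(59 − 29)·60 = 900; PS = (29 − 29)·60 = 0; TS = 900.
In a 5-firm Cournot equilibrium, symmetry and the first-order condition give q = (59 − 29)/(3) = 10. So Q = 50 and P = 34.
CS = ½·(59 − 34)·50 = 625; PS = (34 − 29)·50 = 250; TS = 875.

Competition: TS = 900; Cournot: TS = 875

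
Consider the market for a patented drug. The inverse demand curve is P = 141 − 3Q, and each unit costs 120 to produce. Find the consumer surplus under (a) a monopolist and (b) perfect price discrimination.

Monopoly sets MR = MC: 141 − 6Q = 120 ⇒ Q = 3.5, P = 141 − 3·3.5 = 130.5.
CS = ½·(141 − 130.5)·3.5 = 18.375.
Under first-degree price discrimination the firm charges each unit its demand price and produces up to where P = MC, i.e. Q = 7. Consumer surplus is zero; producer surplus equals total surplus.
CS = 0.

Monopoly: CS = 18.375; Perfect PD: CS = 0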